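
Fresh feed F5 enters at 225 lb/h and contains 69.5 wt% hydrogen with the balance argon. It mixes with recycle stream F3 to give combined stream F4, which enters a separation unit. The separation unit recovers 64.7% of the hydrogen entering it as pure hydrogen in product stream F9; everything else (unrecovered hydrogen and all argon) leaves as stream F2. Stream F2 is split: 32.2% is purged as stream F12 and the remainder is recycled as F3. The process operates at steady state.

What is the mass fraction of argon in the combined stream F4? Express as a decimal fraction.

argon enters only via F5 and leaves only via the purge: 225×0.305 = 0.322×(argon in F2), and the separation unit passes all argon, so argon in F4 = argon in F2 = 213.12 lb/h.
hydrogen in F4: m_A = 225×0.695 + (1−0.322)·(1−0.647)·m_A, so m_A = 156.38/0.7607 = 205.58 lb/h.
F4 = 205.58 + 213.12 = 418.7 lb/h.
argon fraction in F4 = 213.12/418.7 = 0.509.

0.509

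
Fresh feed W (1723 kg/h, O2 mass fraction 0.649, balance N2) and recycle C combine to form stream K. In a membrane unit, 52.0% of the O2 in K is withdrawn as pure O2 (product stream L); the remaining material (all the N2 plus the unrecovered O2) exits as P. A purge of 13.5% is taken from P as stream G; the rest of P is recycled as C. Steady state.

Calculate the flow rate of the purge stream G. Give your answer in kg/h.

N2 enters only via W and leaves only via the purge: 1723×0.351 = 0.135×(N2 in P), and the membrane unit passes all N2, so N2 in K = N2 in P = 4479.8 kg/h.
O2 in K: m_A = 1723×0.649 + (1−0.135)·(1−0.520)·m_A, so m_A = 1118.2/0.5848 = 1912.2 kg/h.
P = (1−0.520)×1912.2 + 4479.8 = 5397.6 kg/h.
Purge G = 0.135×5397.6 = 728.68 kg/h.

728.7 kg/h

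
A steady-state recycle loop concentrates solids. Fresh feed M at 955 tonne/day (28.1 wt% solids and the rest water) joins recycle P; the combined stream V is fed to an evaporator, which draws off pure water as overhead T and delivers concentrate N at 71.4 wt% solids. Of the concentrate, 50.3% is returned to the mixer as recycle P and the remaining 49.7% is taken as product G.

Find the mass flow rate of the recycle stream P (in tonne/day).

380.4 tonne/day

Overall solids balance (none leaves overhead): solids in fresh feed = solids in product, i.e. 955×0.281 = (1−0.503)·N·0.714.
N = 268.36/(0.714×0.497) = 756.23 tonne/day.
Recycle P = 0.503×756.23 = 380.38 tonne/day.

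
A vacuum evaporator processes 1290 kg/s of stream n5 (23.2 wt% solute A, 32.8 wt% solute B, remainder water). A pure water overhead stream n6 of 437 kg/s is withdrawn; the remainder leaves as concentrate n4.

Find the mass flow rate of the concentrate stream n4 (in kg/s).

853 kg/s

Concentrate = 1290 − 437 = 853 kg/s.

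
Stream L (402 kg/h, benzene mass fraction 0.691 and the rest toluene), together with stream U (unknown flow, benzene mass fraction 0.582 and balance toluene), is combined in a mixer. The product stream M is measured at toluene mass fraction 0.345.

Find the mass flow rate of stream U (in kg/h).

198.2 kg/h

Let U be the unknown flow. Total out = 402 + U.
toluene balance: 124.22 + 0.418·U = 0.345·(402 + U)
(0.418 − 0.345)·U = 0.345×402 − 124.22 = 14.472
U = 14.472 / 0.073 = 198.25 kg/h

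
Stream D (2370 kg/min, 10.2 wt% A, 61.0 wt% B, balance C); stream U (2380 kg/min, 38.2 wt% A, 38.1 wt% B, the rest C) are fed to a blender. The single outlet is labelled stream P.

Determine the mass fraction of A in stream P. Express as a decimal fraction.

0.242

Total flow out = 2370 + 2380 = 4750 kg/min.
A in = 2370×0.102 + 2380×0.382 = 1150.9 kg/min.
A mass fraction in P = 1150.9/4750 = 0.242.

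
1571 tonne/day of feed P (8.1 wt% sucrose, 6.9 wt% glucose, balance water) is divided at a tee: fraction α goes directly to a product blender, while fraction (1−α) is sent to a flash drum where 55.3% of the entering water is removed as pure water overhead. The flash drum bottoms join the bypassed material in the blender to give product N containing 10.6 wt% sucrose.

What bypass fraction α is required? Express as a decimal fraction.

0.498

All 1571×0.081 = 127.25 tonne/day of sucrose reaches N, so N = 127.25/0.106 = 1200.5 tonne/day and vapour = 370.52 tonne/day.
The evaporator receives (1−α)·1571 of feed at 0.850 water and removes 0.553 of that water:
0.553×0.850×(1−α)×1571 = 370.52
(1−α) = 370.52/738.45 = 0.5018;  α = 0.4982.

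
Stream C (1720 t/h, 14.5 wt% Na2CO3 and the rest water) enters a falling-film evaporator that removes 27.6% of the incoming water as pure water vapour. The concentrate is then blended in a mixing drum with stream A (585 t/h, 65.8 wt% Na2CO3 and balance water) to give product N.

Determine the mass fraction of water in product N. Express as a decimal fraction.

Vapour removed = 0.276×0.855×1720 = 405.89 t/h; concentrate = 1314.1 t/h.
water reaching the mixer = 1064.7 (from concentrate) + 585×0.342 = 1264.8 t/h.
Product flow = 1314.1 + 585 = 1899.1 t/h; water fraction = 0.666.

0.666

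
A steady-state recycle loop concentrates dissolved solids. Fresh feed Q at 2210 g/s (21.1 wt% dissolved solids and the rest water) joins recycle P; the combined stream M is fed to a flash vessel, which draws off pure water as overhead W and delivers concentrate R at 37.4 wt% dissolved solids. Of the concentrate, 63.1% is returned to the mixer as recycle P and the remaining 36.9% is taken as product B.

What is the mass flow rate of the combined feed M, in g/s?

Overall dissolved solids balance (none leaves overhead): dissolved solids in fresh feed = dissolved solids in product, i.e. 2210×0.211 = (1−0.631)·R·0.374.
R = 466.31/(0.374×0.369) = 3378.9 g/s.
Recycle P = 0.631×3378.9 = 2132.1 g/s.
Combined feed M = 2210 + 2132.1 = 4342.1 g/s.

4342 g/s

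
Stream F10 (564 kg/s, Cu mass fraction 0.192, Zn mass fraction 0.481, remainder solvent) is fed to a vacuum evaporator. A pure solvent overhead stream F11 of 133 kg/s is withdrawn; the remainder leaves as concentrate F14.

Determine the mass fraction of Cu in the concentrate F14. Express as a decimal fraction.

0.251

Cu is not removed: 564×0.192 = 108.29 kg/s of Cu enters F14.
Concentrate = 564 − 133 = 431 kg/s.
Mass fraction = 108.29/431 = 0.251.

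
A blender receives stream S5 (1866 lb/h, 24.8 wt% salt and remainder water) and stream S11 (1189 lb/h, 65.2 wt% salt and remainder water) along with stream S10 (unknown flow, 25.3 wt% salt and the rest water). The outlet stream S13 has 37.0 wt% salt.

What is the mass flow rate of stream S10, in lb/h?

Let S10 be the unknown flow. Total out = 3055 + S10.
salt balance: 1238 + 0.253·S10 = 0.370·(3055 + S10)
(0.253 − 0.370)·S10 = 0.370×3055 − 1238 = -107.65
S10 = -107.65 / -0.117 = 920.05 lb/h

920.1 lb/h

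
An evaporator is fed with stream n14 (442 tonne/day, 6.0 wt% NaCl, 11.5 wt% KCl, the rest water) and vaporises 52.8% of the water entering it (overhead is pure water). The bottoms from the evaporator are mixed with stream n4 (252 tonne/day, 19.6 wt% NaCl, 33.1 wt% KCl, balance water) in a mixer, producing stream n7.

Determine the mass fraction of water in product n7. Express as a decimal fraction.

Vapour removed = 0.528×0.825×442 = 192.54 tonne/day; concentrate = 249.46 tonne/day.
water reaching the mixer = 172.11 (from concentrate) + 252×0.473 = 291.31 tonne/day.
Product flow = 249.46 + 252 = 501.46 tonne/day; water fraction = 0.5809.

0.5809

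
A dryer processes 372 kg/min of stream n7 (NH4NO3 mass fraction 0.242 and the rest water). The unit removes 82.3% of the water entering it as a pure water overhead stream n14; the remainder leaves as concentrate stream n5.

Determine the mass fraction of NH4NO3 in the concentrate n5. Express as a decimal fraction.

0.643

NH4NO3 is not removed: 372×0.242 = 90.024 kg/min of NH4NO3 enters n5.
water entering = 372×0.758 = 281.98 kg/min; overhead removed = 0.823×281.98 = 232.07 kg/min.
Concentrate = 372 − 232.07 = 139.93 kg/min.
Mass fraction = 90.024/139.93 = 0.643.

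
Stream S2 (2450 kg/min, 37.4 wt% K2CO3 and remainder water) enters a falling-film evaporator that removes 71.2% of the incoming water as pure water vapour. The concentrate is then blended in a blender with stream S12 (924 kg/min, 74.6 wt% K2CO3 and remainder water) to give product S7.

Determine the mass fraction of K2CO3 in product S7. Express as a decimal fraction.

Vapour removed = 0.712×0.626×2450 = 1092 kg/min; concentrate = 1358 kg/min.
K2CO3 reaching the mixer = 916.3 (from concentrate) + 924×0.746 = 1605.6 kg/min.
Product flow = 1358 + 924 = 2282 kg/min; K2CO3 fraction = 0.704.

0.704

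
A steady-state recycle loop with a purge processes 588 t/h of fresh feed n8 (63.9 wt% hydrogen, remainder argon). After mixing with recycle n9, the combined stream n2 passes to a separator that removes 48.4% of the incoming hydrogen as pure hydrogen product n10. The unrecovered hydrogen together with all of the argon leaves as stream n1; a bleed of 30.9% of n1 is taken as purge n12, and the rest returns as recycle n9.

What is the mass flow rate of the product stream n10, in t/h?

hydrogen in n2: m_A = 588×0.639 + (1−0.309)·(1−0.484)·m_A, so m_A = 375.73/0.6434 = 583.94 t/h.
Product n10 = 0.484×583.94 = 282.63 t/h.

282.6 t/h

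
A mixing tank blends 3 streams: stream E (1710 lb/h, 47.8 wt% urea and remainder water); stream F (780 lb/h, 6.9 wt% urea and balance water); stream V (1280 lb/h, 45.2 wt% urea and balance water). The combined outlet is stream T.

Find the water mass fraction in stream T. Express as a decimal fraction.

Total flow out = 1710 + 780 + 1280 = 3770 lb/h.
water in = 1710×0.522 + 780×0.931 + 1280×0.548 = 2320.2 lb/h.
water mass fraction in T = 2320.2/3770 = 0.615.

0.615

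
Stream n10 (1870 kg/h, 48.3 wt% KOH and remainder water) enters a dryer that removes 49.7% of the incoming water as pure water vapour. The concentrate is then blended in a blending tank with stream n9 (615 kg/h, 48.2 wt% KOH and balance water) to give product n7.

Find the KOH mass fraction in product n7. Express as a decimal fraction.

Vapour removed = 0.497×0.517×1870 = 480.49 kg/h; concentrate = 1389.5 kg/h.
KOH reaching the mixer = 903.21 (from concentrate) + 615×0.482 = 1199.6 kg/h.
Product flow = 1389.5 + 615 = 2004.5 kg/h; KOH fraction = 0.598.

0.598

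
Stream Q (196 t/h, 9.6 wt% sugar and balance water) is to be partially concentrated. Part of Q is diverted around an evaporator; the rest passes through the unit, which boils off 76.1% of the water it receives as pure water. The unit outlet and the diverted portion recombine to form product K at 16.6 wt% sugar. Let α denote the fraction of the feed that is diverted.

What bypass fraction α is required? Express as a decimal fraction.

All 196×0.096 = 18.816 t/h of sugar reaches K, so K = 18.816/0.166 = 113.35 t/h and vapour = 82.651 t/h.
The evaporator receives (1−α)·196 of feed at 0.904 water and removes 0.761 of that water:
0.761×0.904×(1−α)×196 = 82.651
(1−α) = 82.651/134.84 = 0.6130;  α = 0.3870.

0.387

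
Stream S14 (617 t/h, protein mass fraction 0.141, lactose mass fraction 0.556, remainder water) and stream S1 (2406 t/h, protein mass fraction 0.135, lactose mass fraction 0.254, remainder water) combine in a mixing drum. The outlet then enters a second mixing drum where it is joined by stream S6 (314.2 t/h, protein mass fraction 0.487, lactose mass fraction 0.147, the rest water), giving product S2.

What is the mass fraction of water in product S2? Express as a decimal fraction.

Overall, product flow = 3337.2 t/h.
water in = 617×0.303 + 2406×0.611 + 314.2×0.366 = 1772 t/h.
water fraction in S2 = 0.531.

0.531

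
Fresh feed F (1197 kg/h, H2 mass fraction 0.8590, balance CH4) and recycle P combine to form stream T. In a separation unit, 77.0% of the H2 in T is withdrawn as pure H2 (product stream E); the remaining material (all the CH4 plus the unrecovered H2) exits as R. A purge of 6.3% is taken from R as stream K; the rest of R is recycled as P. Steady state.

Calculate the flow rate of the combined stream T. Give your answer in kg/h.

CH4 enters only via F and leaves only via the purge: 1197×0.141 = 0.063×(CH4 in R), and the separation unit passes all CH4, so CH4 in T = CH4 in R = 2679 kg/h.
H2 in T: m_A = 1197×0.859 + (1−0.063)·(1−0.770)·m_A, so m_A = 1028.2/0.7845 = 1310.7 kg/h.
T = 1310.7 + 2679 = 3989.7 kg/h.

3990 kg/h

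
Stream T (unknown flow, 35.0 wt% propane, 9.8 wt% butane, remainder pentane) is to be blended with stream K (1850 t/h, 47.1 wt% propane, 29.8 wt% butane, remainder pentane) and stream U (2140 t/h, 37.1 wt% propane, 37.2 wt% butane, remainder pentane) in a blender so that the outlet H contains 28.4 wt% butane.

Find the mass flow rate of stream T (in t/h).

1152 t/h

Let T be the unknown flow. Total out = 3990 + T.
butane balance: 1347.4 + 0.098·T = 0.284·(3990 + T)
(0.098 − 0.284)·T = 0.284×3990 − 1347.4 = -214.22
T = -214.22 / -0.186 = 1151.7 t/h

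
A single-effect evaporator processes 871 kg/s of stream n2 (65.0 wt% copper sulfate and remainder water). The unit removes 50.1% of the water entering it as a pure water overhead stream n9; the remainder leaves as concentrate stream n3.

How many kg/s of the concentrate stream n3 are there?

718.3 kg/s

water entering = 871×0.350 = 304.85 kg/s; overhead removed = 0.501×304.85 = 152.73 kg/s.
Concentrate = 871 − 152.73 = 718.27 kg/s.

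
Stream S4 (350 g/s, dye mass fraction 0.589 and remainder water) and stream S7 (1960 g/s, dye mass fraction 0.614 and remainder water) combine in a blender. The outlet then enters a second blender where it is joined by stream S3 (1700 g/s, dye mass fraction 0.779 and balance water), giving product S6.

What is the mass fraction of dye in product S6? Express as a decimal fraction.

Overall, product flow = 4010 g/s.
dye in = 350×0.589 + 1960×0.614 + 1700×0.779 = 2733.9 g/s.
dye fraction in S6 = 0.682.

0.682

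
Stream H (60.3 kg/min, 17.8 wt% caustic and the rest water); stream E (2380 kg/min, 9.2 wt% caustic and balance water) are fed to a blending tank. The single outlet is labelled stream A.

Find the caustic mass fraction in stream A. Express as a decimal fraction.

Total flow out = 60.3 + 2380 = 2440.3 kg/min.
caustic in = 60.3×0.178 + 2380×0.092 = 229.69 kg/min.
caustic mass fraction in A = 229.69/2440.3 = 0.094.

0.094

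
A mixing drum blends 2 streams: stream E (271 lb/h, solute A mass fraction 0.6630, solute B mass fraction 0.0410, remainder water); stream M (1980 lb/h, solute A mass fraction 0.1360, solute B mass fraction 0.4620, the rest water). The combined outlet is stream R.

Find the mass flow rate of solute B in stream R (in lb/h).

solute B out = solute B in = 271×0.041 + 1980×0.462 = 925.87 lb/h.

925.9 lb/h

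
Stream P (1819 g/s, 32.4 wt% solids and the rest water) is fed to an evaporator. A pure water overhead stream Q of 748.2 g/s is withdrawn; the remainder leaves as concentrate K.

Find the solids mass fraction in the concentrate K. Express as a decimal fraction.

0.550

solids is not removed: 1819×0.324 = 589.36 g/s of solids enters K.
Concentrate = 1819 − 748.2 = 1070.8 g/s.
Mass fraction = 589.36/1070.8 = 0.550.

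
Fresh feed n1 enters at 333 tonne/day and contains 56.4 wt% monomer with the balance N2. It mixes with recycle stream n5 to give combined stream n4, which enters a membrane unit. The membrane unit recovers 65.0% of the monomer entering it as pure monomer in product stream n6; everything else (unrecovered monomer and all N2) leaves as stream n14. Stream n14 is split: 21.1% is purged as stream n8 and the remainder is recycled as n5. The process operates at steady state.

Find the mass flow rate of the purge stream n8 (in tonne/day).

164.3 tonne/day

N2 enters only via n1 and leaves only via the purge: 333×0.436 = 0.211×(N2 in n14), and the membrane unit passes all N2, so N2 in n4 = N2 in n14 = 688.09 tonne/day.
monomer in n4: m_A = 333×0.564 + (1−0.211)·(1−0.650)·m_A, so m_A = 187.81/0.7238 = 259.46 tonne/day.
n14 = (1−0.650)×259.46 + 688.09 = 778.91 tonne/day.
Purge n8 = 0.211×778.91 = 164.35 tonne/day.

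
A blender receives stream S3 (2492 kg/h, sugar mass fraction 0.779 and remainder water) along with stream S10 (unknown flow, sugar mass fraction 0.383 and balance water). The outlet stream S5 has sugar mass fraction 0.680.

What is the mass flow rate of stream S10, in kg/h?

Let S10 be the unknown flow. Total out = 2492 + S10.
sugar balance: 1941.3 + 0.383·S10 = 0.680·(2492 + S10)
(0.383 − 0.680)·S10 = 0.680×2492 − 1941.3 = -246.71
S10 = -246.71 / -0.297 = 830.67 kg/h

830.7 kg/h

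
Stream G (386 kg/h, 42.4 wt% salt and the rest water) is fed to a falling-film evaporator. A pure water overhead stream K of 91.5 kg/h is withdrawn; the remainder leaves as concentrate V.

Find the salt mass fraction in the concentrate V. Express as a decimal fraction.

salt is not removed: 386×0.424 = 163.66 kg/h of salt enters V.
Concentrate = 386 − 91.5 = 294.5 kg/h.
Mass fraction = 163.66/294.5 = 0.5557.

0.5557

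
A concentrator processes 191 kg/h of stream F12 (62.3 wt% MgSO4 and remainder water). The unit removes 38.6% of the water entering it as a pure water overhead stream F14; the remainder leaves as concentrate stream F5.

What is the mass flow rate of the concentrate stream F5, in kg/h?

water entering = 191×0.377 = 72.007 kg/h; overhead removed = 0.386×72.007 = 27.795 kg/h.
Concentrate = 191 − 27.795 = 163.21 kg/h.

163.2 kg/h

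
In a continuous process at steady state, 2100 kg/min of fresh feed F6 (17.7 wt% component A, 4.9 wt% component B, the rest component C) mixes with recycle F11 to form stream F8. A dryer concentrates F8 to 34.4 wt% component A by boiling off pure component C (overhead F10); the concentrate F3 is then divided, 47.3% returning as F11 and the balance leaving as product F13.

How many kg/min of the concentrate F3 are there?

2050 kg/min

Overall component A balance (none leaves overhead): component A in fresh feed = component A in product, i.e. 2100×0.177 = (1−0.473)·F3·0.344.
F3 = 371.7/(0.344×0.527) = 2050.3 kg/min.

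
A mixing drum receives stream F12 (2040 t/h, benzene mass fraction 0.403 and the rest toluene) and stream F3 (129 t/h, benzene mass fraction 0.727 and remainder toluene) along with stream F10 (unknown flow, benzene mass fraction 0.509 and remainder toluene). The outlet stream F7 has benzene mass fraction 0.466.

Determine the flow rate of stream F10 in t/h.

Let F10 be the unknown flow. Total out = 2169 + F10.
benzene balance: 915.9 + 0.509·F10 = 0.466·(2169 + F10)
(0.509 − 0.466)·F10 = 0.466×2169 − 915.9 = 94.851
F10 = 94.851 / 0.043 = 2205.8 t/h

2206 t/h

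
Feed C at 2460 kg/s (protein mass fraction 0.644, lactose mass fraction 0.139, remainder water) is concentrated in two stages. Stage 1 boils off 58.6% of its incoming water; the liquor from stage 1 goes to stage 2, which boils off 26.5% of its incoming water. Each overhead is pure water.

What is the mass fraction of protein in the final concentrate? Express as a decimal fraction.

water in feed = 2460×0.217 = 533.82 kg/s.
After stage 1: water left = (1−0.586)×533.82 = 221; stream total = 2147.2 kg/s.
After stage 2: water left = (1−0.265)×221 = 162.44; final concentrate = 2088.6 kg/s.
protein fraction = 1584.2/2088.6 = 0.759.

0.759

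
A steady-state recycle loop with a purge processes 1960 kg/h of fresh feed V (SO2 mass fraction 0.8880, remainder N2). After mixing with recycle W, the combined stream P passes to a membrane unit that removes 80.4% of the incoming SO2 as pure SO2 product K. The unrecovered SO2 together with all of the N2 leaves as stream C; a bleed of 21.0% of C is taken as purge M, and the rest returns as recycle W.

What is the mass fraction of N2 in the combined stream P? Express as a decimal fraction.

N2 enters only via V and leaves only via the purge: 1960×0.112 = 0.210×(N2 in C), and the membrane unit passes all N2, so N2 in P = N2 in C = 1045.3 kg/h.
SO2 in P: m_A = 1960×0.888 + (1−0.210)·(1−0.804)·m_A, so m_A = 1740.5/0.8452 = 2059.3 kg/h.
P = 2059.3 + 1045.3 = 3104.7 kg/h.
N2 fraction in P = 1045.3/3104.7 = 0.3367.

0.3367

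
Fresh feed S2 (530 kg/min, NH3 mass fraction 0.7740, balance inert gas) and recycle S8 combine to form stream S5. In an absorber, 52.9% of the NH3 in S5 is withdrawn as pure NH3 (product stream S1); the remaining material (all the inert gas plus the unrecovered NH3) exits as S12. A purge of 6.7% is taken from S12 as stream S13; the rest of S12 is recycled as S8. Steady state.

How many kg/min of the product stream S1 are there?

387.1 kg/min

NH3 in S5: m_A = 530×0.774 + (1−0.067)·(1−0.529)·m_A, so m_A = 410.22/0.5606 = 731.81 kg/min.
Product S1 = 0.529×731.81 = 387.13 kg/min.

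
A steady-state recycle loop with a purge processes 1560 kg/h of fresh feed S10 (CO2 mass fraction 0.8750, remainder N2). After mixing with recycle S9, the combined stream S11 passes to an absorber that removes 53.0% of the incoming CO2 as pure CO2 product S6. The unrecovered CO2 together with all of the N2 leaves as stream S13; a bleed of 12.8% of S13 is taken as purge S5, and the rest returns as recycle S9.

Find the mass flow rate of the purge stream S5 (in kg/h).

N2 enters only via S10 and leaves only via the purge: 1560×0.125 = 0.128×(N2 in S13), and the absorber passes all N2, so N2 in S11 = N2 in S13 = 1523.4 kg/h.
CO2 in S11: m_A = 1560×0.875 + (1−0.128)·(1−0.530)·m_A, so m_A = 1365/0.5902 = 2312.9 kg/h.
S13 = (1−0.530)×2312.9 + 1523.4 = 2610.5 kg/h.
Purge S5 = 0.128×2610.5 = 334.15 kg/h.

334.1 kg/h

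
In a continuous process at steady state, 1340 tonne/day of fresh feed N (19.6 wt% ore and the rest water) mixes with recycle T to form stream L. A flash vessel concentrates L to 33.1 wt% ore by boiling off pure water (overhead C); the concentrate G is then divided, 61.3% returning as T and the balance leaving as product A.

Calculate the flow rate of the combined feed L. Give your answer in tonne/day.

2597 tonne/day

Overall ore balance (none leaves overhead): ore in fresh feed = ore in product, i.e. 1340×0.196 = (1−0.613)·G·0.331.
G = 262.64/(0.331×0.387) = 2050.3 tonne/day.
Recycle T = 0.613×2050.3 = 1256.8 tonne/day.
Combined feed L = 1340 + 1256.8 = 2596.8 tonne/day.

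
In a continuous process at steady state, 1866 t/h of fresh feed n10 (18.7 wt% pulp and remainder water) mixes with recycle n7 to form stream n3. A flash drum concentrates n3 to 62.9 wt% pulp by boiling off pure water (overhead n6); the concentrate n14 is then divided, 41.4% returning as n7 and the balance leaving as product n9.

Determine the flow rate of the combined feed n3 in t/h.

Overall pulp balance (none leaves overhead): pulp in fresh feed = pulp in product, i.e. 1866×0.187 = (1−0.414)·n14·0.629.
n14 = 348.94/(0.629×0.586) = 946.68 t/h.
Recycle n7 = 0.414×946.68 = 391.93 t/h.
Combined feed n3 = 1866 + 391.93 = 2257.9 t/h.

2258 t/h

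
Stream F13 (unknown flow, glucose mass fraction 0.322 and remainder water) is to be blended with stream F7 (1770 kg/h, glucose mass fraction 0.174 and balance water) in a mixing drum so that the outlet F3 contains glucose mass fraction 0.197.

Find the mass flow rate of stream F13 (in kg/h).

325.7 kg/h

Let F13 be the unknown flow. Total out = 1770 + F13.
glucose balance: 307.98 + 0.322·F13 = 0.197·(1770 + F13)
(0.322 − 0.197)·F13 = 0.197×1770 − 307.98 = 40.71
F13 = 40.71 / 0.125 = 325.68 kg/h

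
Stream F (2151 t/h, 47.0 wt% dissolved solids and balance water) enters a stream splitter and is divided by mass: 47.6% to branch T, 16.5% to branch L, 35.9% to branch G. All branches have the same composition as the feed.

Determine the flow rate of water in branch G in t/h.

Branch G total = 0.359×2151 = 772.21 t/h.
water in G = 0.530×772.21 = 409.27 t/h.

409.3 t/h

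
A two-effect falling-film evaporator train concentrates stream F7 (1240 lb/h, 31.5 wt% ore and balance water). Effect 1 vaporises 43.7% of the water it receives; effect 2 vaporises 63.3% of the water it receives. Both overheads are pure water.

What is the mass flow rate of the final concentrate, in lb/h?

566.1 lb/h

water in feed = 1240×0.685 = 849.4 lb/h.
After stage 1: water left = (1−0.437)×849.4 = 478.21; stream total = 868.81 lb/h.
After stage 2: water left = (1−0.633)×478.21 = 175.5; final concentrate = 566.1 lb/h.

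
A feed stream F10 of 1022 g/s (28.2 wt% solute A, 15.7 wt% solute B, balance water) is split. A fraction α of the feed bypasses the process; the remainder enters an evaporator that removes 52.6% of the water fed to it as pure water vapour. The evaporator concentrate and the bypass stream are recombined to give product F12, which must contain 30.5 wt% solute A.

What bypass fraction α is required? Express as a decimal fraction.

0.744

All 1022×0.282 = 288.2 g/s of solute A reaches F12, so F12 = 288.2/0.305 = 944.93 g/s and vapour = 77.069 g/s.
The evaporator receives (1−α)·1022 of feed at 0.561 water and removes 0.526 of that water:
0.526×0.561×(1−α)×1022 = 77.069
(1−α) = 77.069/301.58 = 0.2556;  α = 0.7444.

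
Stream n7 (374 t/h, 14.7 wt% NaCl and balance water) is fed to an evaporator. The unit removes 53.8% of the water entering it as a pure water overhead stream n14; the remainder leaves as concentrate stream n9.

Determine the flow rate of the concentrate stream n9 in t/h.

water entering = 374×0.853 = 319.02 t/h; overhead removed = 0.538×319.02 = 171.63 t/h.
Concentrate = 374 − 171.63 = 202.37 t/h.

202.4 t/h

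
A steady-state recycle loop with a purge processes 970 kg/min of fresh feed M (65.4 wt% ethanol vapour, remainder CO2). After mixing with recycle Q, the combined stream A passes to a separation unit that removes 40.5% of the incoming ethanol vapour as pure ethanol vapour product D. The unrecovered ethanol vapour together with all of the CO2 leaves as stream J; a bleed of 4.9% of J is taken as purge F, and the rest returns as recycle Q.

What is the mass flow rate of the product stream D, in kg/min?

ethanol vapour in A: m_A = 970×0.654 + (1−0.049)·(1−0.405)·m_A, so m_A = 634.38/0.4342 = 1461.2 kg/min.
Product D = 0.405×1461.2 = 591.78 kg/min.

591.8 kg/min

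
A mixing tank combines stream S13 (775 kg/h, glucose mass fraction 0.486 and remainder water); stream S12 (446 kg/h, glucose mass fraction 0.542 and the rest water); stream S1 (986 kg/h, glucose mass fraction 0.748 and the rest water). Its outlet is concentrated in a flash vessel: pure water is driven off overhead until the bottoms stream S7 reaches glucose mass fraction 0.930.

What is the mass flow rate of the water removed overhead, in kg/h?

749 kg/h

glucose entering = 775×0.486 + 446×0.542 + 986×0.748 = 1355.9 kg/h.
All glucose reports to S7, so S7 = 1355.9/0.930 = 1458 kg/h.
Total feed = 2207 kg/h; overhead = 2207 − 1458 = 749.03 kg/h.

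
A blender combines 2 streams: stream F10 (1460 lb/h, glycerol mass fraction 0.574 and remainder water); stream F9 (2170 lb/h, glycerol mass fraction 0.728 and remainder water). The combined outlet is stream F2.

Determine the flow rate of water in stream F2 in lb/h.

1212 lb/h

water out = water in = 1460×0.426 + 2170×0.272 = 1212.2 lb/h.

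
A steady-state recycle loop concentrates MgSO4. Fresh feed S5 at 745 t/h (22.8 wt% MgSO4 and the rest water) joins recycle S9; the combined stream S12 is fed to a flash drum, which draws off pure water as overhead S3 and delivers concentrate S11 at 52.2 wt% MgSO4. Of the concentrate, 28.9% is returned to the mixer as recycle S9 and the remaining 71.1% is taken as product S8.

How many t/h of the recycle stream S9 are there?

132.3 t/h

Overall MgSO4 balance (none leaves overhead): MgSO4 in fresh feed = MgSO4 in product, i.e. 745×0.228 = (1−0.289)·S11·0.522.
S11 = 169.86/(0.522×0.711) = 457.67 t/h.
Recycle S9 = 0.289×457.67 = 132.27 t/h.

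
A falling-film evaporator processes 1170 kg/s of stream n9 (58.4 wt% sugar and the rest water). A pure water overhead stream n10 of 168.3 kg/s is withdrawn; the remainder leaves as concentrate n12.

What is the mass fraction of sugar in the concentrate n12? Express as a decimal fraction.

sugar is not removed: 1170×0.584 = 683.28 kg/s of sugar enters n12.
Concentrate = 1170 − 168.3 = 1001.7 kg/s.
Mass fraction = 683.28/1001.7 = 0.6821.

0.6821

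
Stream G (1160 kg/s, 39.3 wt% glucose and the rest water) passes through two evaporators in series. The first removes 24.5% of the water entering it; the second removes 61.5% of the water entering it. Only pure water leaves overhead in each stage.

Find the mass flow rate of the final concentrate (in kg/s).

water in feed = 1160×0.607 = 704.12 kg/s.
After stage 1: water left = (1−0.245)×704.12 = 531.61; stream total = 987.49 kg/s.
After stage 2: water left = (1−0.615)×531.61 = 204.67; final concentrate = 660.55 kg/s.

660.6 kg/s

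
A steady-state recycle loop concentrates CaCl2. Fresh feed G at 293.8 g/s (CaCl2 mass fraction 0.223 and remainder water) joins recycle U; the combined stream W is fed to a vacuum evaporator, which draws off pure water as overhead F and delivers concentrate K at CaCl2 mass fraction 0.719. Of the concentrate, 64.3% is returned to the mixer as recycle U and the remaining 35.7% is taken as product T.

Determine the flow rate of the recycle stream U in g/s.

Overall CaCl2 balance (none leaves overhead): CaCl2 in fresh feed = CaCl2 in product, i.e. 293.8×0.223 = (1−0.643)·K·0.719.
K = 65.517/(0.719×0.357) = 255.25 g/s.
Recycle U = 0.643×255.25 = 164.12 g/s.

164.1 g/s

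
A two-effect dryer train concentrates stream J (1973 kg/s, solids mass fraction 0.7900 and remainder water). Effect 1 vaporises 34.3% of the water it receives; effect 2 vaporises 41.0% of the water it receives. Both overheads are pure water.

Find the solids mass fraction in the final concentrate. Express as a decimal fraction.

0.9066

water in feed = 1973×0.210 = 414.33 kg/s.
After stage 1: water left = (1−0.343)×414.33 = 272.21; stream total = 1830.9 kg/s.
After stage 2: water left = (1−0.410)×272.21 = 160.61; final concentrate = 1719.3 kg/s.
solids fraction = 1558.7/1719.3 = 0.9066.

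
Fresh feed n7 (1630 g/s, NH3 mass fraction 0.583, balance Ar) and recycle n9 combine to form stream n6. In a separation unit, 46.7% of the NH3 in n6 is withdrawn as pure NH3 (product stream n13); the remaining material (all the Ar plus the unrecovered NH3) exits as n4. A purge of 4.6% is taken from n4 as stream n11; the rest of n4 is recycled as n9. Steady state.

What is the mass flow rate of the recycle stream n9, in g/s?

Ar enters only via n7 and leaves only via the purge: 1630×0.417 = 0.046×(Ar in n4), and the separation unit passes all Ar, so Ar in n6 = Ar in n4 = 14776 g/s.
NH3 in n6: m_A = 1630×0.583 + (1−0.046)·(1−0.467)·m_A, so m_A = 950.29/0.4915 = 1933.4 g/s.
n4 = (1−0.467)×1933.4 + 14776 = 15807 g/s.
Recycle n9 = (1−0.046)×15807 = 15080 g/s.

15080 g/s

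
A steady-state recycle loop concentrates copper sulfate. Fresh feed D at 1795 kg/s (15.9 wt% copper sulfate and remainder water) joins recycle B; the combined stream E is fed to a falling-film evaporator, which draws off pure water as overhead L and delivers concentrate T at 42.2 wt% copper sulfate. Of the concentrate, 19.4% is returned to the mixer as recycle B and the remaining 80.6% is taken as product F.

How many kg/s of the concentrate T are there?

839.1 kg/s

Overall copper sulfate balance (none leaves overhead): copper sulfate in fresh feed = copper sulfate in product, i.e. 1795×0.159 = (1−0.194)·T·0.422.
T = 285.41/(0.422×0.806) = 839.1 kg/s.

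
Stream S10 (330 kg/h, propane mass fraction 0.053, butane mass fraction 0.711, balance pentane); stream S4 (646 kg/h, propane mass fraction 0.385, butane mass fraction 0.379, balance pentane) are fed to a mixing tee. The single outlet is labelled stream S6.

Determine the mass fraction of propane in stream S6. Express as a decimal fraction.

0.273

Total flow out = 330 + 646 = 976 kg/h.
propane in = 330×0.053 + 646×0.385 = 266.2 kg/h.
propane mass fraction in S6 = 266.2/976 = 0.273.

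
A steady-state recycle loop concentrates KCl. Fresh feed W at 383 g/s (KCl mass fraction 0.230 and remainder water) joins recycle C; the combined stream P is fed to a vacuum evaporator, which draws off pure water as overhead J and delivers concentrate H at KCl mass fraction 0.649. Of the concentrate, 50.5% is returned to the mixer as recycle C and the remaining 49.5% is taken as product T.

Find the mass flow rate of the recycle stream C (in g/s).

138.5 g/s

Overall KCl balance (none leaves overhead): KCl in fresh feed = KCl in product, i.e. 383×0.230 = (1−0.505)·H·0.649.
H = 88.09/(0.649×0.495) = 274.21 g/s.
Recycle C = 0.505×274.21 = 138.47 g/s.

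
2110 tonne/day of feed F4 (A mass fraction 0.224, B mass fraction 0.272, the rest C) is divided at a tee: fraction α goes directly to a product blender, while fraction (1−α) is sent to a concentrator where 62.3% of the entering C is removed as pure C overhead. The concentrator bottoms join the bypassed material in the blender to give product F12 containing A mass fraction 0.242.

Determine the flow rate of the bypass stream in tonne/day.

1610 tonne/day

All 2110×0.224 = 472.64 tonne/day of A reaches F12, so F12 = 472.64/0.242 = 1953.1 tonne/day and vapour = 156.94 tonne/day.
The evaporator receives (1−α)·2110 of feed at 0.504 C and removes 0.623 of that C:
0.623×0.504×(1−α)×2110 = 156.94
(1−α) = 156.94/662.52 = 0.2369;  α = 0.7631.
Bypass flow = 0.7631×2110 = 1610.2 tonne/day.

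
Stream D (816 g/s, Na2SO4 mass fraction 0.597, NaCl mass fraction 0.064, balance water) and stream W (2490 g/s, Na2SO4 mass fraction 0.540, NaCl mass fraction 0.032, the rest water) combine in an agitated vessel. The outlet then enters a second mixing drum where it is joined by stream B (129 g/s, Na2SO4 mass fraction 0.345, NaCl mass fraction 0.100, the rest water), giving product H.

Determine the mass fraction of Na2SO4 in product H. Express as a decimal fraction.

Overall, product flow = 3435 g/s.
Na2SO4 in = 816×0.597 + 2490×0.540 + 129×0.345 = 1876.3 g/s.
Na2SO4 fraction in H = 0.546.

0.546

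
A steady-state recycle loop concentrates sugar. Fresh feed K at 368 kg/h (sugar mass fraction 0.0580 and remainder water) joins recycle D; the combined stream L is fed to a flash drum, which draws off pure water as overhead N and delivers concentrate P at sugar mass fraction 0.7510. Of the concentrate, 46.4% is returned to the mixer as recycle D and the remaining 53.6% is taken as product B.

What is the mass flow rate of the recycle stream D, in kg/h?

24.6 kg/h

Overall sugar balance (none leaves overhead): sugar in fresh feed = sugar in product, i.e. 368×0.058 = (1−0.464)·P·0.751.
P = 21.344/(0.751×0.536) = 53.024 kg/h.
Recycle D = 0.464×53.024 = 24.603 kg/h.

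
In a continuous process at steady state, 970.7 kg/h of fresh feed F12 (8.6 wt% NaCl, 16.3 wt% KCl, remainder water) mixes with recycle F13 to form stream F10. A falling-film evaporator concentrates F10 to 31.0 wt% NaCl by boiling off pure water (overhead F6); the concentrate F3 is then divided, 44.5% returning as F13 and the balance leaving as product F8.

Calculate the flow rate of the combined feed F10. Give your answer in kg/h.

Overall NaCl balance (none leaves overhead): NaCl in fresh feed = NaCl in product, i.e. 970.7×0.086 = (1−0.445)·F3·0.310.
F3 = 83.48/(0.310×0.555) = 485.21 kg/h.
Recycle F13 = 0.445×485.21 = 215.92 kg/h.
Combined feed F10 = 970.7 + 215.92 = 1186.6 kg/h.

1187 kg/h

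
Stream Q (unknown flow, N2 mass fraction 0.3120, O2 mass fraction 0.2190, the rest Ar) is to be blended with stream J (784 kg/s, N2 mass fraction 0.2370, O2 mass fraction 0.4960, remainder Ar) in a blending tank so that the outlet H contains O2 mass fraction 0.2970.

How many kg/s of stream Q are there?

Let Q be the unknown flow. Total out = 784 + Q.
O2 balance: 388.86 + 0.219·Q = 0.297·(784 + Q)
(0.219 − 0.297)·Q = 0.297×784 − 388.86 = -156.02
Q = -156.02 / -0.078 = 2000.2 kg/s

2000 kg/s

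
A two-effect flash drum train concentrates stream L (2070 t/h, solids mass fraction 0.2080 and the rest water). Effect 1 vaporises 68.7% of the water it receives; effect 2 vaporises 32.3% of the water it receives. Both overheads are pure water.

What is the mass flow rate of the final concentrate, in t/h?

778 t/h

water in feed = 2070×0.792 = 1639.4 t/h.
After stage 1: water left = (1−0.687)×1639.4 = 513.14; stream total = 943.7 t/h.
After stage 2: water left = (1−0.323)×513.14 = 347.4; final concentrate = 777.96 t/h.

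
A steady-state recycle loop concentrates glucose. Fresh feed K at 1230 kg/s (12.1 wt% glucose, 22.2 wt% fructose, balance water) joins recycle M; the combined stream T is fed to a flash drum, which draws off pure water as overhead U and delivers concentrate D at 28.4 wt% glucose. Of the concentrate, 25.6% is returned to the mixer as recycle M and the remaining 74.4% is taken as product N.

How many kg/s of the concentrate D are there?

704.4 kg/s

Overall glucose balance (none leaves overhead): glucose in fresh feed = glucose in product, i.e. 1230×0.121 = (1−0.256)·D·0.284.
D = 148.83/(0.284×0.744) = 704.37 kg/s.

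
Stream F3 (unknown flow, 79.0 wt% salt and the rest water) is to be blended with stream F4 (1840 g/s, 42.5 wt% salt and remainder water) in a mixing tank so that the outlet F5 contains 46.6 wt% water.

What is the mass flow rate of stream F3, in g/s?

Let F3 be the unknown flow. Total out = 1840 + F3.
water balance: 1058 + 0.210·F3 = 0.466·(1840 + F3)
(0.210 − 0.466)·F3 = 0.466×1840 − 1058 = -200.56
F3 = -200.56 / -0.256 = 783.44 g/s

783.4 g/s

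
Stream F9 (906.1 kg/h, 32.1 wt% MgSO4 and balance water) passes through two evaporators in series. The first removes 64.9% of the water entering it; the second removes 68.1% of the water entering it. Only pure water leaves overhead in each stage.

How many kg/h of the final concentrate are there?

water in feed = 906.1×0.679 = 615.24 kg/h.
After stage 1: water left = (1−0.649)×615.24 = 215.95; stream total = 506.81 kg/h.
After stage 2: water left = (1−0.681)×215.95 = 68.888; final concentrate = 359.75 kg/h.

359.7 kg/h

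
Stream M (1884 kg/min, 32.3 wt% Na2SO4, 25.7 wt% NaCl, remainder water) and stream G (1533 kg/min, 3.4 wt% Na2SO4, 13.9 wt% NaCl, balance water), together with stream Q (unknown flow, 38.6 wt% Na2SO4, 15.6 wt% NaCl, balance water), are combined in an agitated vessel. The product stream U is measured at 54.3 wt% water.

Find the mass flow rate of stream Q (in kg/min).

Let Q be the unknown flow. Total out = 3417 + Q.
water balance: 2059.1 + 0.458·Q = 0.543·(3417 + Q)
(0.458 − 0.543)·Q = 0.543×3417 − 2059.1 = -203.64
Q = -203.64 / -0.085 = 2395.8 kg/min

2396 kg/min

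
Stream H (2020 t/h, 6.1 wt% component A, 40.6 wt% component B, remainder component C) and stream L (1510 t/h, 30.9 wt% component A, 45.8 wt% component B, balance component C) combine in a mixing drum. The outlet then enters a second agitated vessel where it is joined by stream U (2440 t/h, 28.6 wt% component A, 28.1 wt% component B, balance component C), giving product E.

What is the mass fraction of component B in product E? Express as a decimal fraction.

0.368

Overall, product flow = 5970 t/h.
component B in = 2020×0.406 + 1510×0.458 + 2440×0.281 = 2197.3 t/h.
component B fraction in E = 0.368.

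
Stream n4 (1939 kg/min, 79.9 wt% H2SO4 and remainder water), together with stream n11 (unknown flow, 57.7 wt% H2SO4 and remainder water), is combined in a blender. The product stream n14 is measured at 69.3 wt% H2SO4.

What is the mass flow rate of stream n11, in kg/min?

1772 kg/min

Let n11 be the unknown flow. Total out = 1939 + n11.
H2SO4 balance: 1549.3 + 0.577·n11 = 0.693·(1939 + n11)
(0.577 − 0.693)·n11 = 0.693×1939 − 1549.3 = -205.53
n11 = -205.53 / -0.116 = 1771.8 kg/min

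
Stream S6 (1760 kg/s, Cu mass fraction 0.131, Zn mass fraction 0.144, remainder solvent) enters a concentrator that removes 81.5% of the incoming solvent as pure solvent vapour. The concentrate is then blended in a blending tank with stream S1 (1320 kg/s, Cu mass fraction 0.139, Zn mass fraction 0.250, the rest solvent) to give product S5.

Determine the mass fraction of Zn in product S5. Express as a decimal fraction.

0.286

Vapour removed = 0.815×0.725×1760 = 1039.9 kg/s; concentrate = 720.06 kg/s.
Zn reaching the mixer = 253.44 (from concentrate) + 1320×0.250 = 583.44 kg/s.
Product flow = 720.06 + 1320 = 2040.1 kg/s; Zn fraction = 0.286.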